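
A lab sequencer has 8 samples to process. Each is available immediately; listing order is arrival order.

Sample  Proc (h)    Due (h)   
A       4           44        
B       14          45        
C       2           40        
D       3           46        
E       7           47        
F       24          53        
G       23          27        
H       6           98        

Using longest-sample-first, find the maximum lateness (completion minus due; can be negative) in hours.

LPT (decreasing processing time): F G B E H A D C.
F: 0→24, due 53, lateness -29
G: 24→47, due 27, lateness 20
B: 47→61, due 45, lateness 16
E: 61→68, due 47, lateness 21
H: 68→74, due 98, lateness -24
A: 74→78, due 44, lateness 34
D: 78→81, due 46, lateness 35
C: 81→83, due 40, lateness 43
Maximum = 43.

43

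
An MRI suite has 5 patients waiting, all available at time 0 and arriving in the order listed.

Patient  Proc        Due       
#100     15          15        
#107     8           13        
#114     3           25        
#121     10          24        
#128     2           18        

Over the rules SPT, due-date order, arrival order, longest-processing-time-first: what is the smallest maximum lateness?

SPT (increasing processing time): #128 #114 #107 #121 #100.
#128: 0→2, due 18, lateness -16
#114: 2→5, due 25, lateness -20
#107: 5→13, due 13, lateness 0
#121: 13→23, due 24, lateness -1
#100: 23→38, due 15, lateness 23
Maximum = 23.
EDD (increasing due date): #107 #100 #128 #121 #114.
#107: 0→8, due 13, lateness -5
#100: 8→23, due 15, lateness 8
#128: 23→25, due 18, lateness 7
#121: 25→35, due 24, lateness 11
#114: 35→38, due 25, lateness 13
Maximum = 13.
FIFO (arrival order): #100 #107 #114 #121 #128.
#100: 0→15, due 15, lateness 0
#107: 15→23, due 13, lateness 10
#114: 23→26, due 25, lateness 1
#121: 26→36, due 24, lateness 12
#128: 36→38, due 18, lateness 20
Maximum = 20.
LPT (decreasing processing time): #100 #121 #107 #114 #128.
#100: 0→15, due 15, lateness 0
#121: 15→25, due 24, lateness 1
#107: 25→33, due 13, lateness 20
#114: 33→36, due 25, lateness 11
#128: 36→38, due 18, lateness 20
Maximum = 20.
SPT 23, EDD 13, FIFO 20, LPT 20 → minimum 13.

13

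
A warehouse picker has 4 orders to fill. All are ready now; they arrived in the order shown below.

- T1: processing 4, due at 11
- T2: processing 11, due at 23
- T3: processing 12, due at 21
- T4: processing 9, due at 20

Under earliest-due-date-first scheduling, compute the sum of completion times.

EDD (increasing due date): T1 T4 T3 T2.
T1: 0→4
T4: 4→13
T3: 13→25
T2: 25→36
Sum = 4+13+25+36 = 78.

78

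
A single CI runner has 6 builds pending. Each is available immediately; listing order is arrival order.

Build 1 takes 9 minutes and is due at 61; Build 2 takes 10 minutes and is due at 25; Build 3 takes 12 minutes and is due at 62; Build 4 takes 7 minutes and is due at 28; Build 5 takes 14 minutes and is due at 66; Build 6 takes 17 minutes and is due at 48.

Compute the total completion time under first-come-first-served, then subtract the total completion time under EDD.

-10

FIFO (arrival order): Build 1 Build 2 Build 3 Build 4 Build 5 Build 6.
Build 1: 0→9
Build 2: 9→19
Build 3: 19→31
Build 4: 31→38
Build 5: 38→52
Build 6: 52→69
Sum = 9+19+31+38+52+69 = 218.
EDD (increasing due date): Build 2 Build 4 Build 6 Build 1 Build 3 Build 5.
Build 2: 0→10
Build 4: 10→17
Build 6: 17→34
Build 1: 34→43
Build 3: 43→55
Build 5: 55→69
Sum = 10+17+34+43+55+69 = 228.
Difference = 218 − 228 = -10.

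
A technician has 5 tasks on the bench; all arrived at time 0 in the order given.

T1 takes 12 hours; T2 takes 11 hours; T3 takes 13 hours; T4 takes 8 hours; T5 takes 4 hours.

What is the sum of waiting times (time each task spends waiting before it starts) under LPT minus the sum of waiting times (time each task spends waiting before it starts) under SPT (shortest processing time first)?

LPT (decreasing processing time): T3 T1 T2 T4 T5.
T3: waits 0, runs 0→13
T1: waits 13, runs 13→25
T2: waits 25, runs 25→36
T4: waits 36, runs 36→44
T5: waits 44, runs 44→48
Sum = 0+13+25+36+44 = 118.
SPT (increasing processing time): T5 T4 T2 T1 T3.
T5: waits 0, runs 0→4
T4: waits 4, runs 4→12
T2: waits 12, runs 12→23
T1: waits 23, runs 23→35
T3: waits 35, runs 35→48
Sum = 0+4+12+23+35 = 74.
Difference = 118 − 74 = 44.

44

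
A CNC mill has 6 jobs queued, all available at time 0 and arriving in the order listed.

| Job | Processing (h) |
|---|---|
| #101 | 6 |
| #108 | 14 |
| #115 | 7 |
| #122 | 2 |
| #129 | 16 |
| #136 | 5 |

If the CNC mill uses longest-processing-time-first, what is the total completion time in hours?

LPT (decreasing processing time): #129 #108 #115 #101 #136 #122.
#129: 0→16
#108: 16→30
#115: 30→37
#101: 37→43
#136: 43→48
#122: 48→50
Sum = 16+30+37+43+48+50 = 224.

224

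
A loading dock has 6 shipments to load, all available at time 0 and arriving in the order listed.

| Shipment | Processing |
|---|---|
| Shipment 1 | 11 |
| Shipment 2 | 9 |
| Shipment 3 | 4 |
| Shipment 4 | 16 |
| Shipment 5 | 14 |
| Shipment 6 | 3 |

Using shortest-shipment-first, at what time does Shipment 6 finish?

3

SPT (increasing processing time): Shipment 6 Shipment 3 Shipment 2 Shipment 1 Shipment 5 Shipment 4.
Shipment 6: 0→3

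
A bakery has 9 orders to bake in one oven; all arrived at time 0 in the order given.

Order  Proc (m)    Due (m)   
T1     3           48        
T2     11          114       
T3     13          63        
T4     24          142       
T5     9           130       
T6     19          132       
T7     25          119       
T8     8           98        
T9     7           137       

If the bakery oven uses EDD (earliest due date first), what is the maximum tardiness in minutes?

EDD (increasing due date): T1 T3 T8 T2 T7 T5 T6 T9 T4.
T1: 0→3, due 48, tardiness 0
T3: 3→16, due 63, tardiness 0
T8: 16→24, due 98, tardiness 0
T2: 24→35, due 114, tardiness 0
T7: 35→60, due 119, tardiness 0
T5: 60→69, due 130, tardiness 0
T6: 69→88, due 132, tardiness 0
T9: 88→95, due 137, tardiness 0
T4: 95→119, due 142, tardiness 0
Maximum = 0.

0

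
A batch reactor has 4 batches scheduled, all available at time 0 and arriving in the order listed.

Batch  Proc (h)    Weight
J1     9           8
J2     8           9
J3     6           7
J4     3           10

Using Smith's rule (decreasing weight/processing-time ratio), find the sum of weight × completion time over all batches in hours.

454

WSPT (decreasing weight/processing-time ratio): J4 J3 J2 J1.
J4: finishes 3, weight 10, w·C = 30
J3: finishes 9, weight 7, w·C = 63
J2: finishes 17, weight 9, w·C = 153
J1: finishes 26, weight 8, w·C = 208
Sum = 30+63+153+208 = 454.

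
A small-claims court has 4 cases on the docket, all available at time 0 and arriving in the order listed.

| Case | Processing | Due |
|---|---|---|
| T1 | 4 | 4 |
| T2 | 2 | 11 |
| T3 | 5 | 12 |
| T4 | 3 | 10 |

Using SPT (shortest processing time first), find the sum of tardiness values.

SPT (increasing processing time): T2 T4 T1 T3.
T2: 0→2, due 11, tardiness 0
T4: 2→5, due 10, tardiness 0
T1: 5→9, due 4, tardiness 5
T3: 9→14, due 12, tardiness 2
Sum = 0+0+5+2 = 7.

7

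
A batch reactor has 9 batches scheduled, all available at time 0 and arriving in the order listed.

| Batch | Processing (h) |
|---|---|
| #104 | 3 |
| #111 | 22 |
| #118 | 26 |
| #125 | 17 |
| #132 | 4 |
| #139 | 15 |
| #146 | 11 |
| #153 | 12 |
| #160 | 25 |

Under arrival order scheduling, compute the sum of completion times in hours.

FIFO (arrival order): #104 #111 #118 #125 #132 #139 #146 #153 #160.
#104: 0→3
#111: 3→25
#118: 25→51
#125: 51→68
#132: 68→72
#139: 72→87
#146: 87→98
#153: 98→110
#160: 110→135
Sum = 3+25+51+68+72+87+98+110+135 = 649.

649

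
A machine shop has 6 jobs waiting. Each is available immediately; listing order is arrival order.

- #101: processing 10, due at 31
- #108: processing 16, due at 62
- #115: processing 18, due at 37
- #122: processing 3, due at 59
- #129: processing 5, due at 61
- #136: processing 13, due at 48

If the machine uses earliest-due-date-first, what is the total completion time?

237

EDD (increasing due date): #101 #115 #136 #122 #129 #108.
#101: 0→10
#115: 10→28
#136: 28→41
#122: 41→44
#129: 44→49
#108: 49→65
Sum = 10+28+41+44+49+65 = 237.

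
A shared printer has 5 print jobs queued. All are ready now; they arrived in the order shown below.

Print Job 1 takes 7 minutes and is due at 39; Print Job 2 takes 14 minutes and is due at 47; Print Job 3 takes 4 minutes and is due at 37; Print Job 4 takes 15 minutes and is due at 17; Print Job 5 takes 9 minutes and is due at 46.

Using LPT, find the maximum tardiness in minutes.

LPT (decreasing processing time): Print Job 4 Print Job 2 Print Job 5 Print Job 1 Print Job 3.
Print Job 4: 0→15, due 17, tardiness 0
Print Job 2: 15→29, due 47, tardiness 0
Print Job 5: 29→38, due 46, tardiness 0
Print Job 1: 38→45, due 39, tardiness 6
Print Job 3: 45→49, due 37, tardiness 12
Maximum = 12.

12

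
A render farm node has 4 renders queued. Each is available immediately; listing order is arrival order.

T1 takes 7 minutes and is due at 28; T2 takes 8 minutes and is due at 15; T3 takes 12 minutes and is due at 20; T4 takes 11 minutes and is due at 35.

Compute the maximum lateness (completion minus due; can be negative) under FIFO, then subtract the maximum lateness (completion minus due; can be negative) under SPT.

FIFO (arrival order): T1 T2 T3 T4.
T1: 0→7, due 28, lateness -21
T2: 7→15, due 15, lateness 0
T3: 15→27, due 20, lateness 7
T4: 27→38, due 35, lateness 3
Maximum = 7.
SPT (increasing processing time): T1 T2 T4 T3.
T1: 0→7, due 28, lateness -21
T2: 7→15, due 15, lateness 0
T4: 15→26, due 35, lateness -9
T3: 26→38, due 20, lateness 18
Maximum = 18.
Difference = 7 − 18 = -11.

-11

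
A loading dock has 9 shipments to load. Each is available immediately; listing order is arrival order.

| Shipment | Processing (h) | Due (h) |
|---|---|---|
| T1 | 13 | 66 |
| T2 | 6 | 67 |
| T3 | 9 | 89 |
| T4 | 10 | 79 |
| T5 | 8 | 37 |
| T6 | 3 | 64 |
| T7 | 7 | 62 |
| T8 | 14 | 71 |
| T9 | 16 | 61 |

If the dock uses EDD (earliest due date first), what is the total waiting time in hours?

341

EDD (increasing due date): T5 T9 T7 T6 T1 T2 T8 T4 T3.
T5: waits 0, runs 0→8
T9: waits 8, runs 8→24
T7: waits 24, runs 24→31
T6: waits 31, runs 31→34
T1: waits 34, runs 34→47
T2: waits 47, runs 47→53
T8: waits 53, runs 53→67
T4: waits 67, runs 67→77
T3: waits 77, runs 77→86
Sum = 0+8+24+31+34+47+53+67+77 = 341.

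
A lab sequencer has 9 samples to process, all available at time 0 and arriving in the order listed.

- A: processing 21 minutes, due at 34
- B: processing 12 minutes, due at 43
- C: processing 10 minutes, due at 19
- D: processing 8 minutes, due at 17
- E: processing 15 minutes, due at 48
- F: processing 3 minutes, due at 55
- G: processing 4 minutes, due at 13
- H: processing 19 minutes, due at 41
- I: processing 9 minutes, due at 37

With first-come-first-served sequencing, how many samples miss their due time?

FIFO (arrival order): A B C D E F G H I.
A: 0→21, due 34, tardiness 0
B: 21→33, due 43, tardiness 0
C: 33→43, due 19, tardiness 24
D: 43→51, due 17, tardiness 34
E: 51→66, due 48, tardiness 18
F: 66→69, due 55, tardiness 14
G: 69→73, due 13, tardiness 60
H: 73→92, due 41, tardiness 51
I: 92→101, due 37, tardiness 64
Late samples: 7.

7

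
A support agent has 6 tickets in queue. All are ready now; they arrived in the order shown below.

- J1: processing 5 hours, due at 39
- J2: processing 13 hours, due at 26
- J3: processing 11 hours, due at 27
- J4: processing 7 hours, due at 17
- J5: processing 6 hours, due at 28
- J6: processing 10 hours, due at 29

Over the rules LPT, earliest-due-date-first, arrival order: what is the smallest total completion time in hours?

182

LPT (decreasing processing time): J2 J3 J6 J4 J5 J1.
J2: 0→13
J3: 13→24
J6: 24→34
J4: 34→41
J5: 41→47
J1: 47→52
Sum = 13+24+34+41+47+52 = 211.
EDD (increasing due date): J4 J2 J3 J5 J6 J1.
J4: 0→7
J2: 7→20
J3: 20→31
J5: 31→37
J6: 37→47
J1: 47→52
Sum = 7+20+31+37+47+52 = 194.
FIFO (arrival order): J1 J2 J3 J4 J5 J6.
J1: 0→5
J2: 5→18
J3: 18→29
J4: 29→36
J5: 36→42
J6: 42→52
Sum = 5+18+29+36+42+52 = 182.
LPT 211, EDD 194, FIFO 182 → minimum 182.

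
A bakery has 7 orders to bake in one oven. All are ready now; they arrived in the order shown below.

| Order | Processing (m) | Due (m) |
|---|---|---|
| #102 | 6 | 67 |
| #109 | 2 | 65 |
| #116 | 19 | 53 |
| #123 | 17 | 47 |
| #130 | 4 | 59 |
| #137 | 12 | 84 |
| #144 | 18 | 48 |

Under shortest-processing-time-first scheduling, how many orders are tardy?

SPT (increasing processing time): #109 #130 #102 #137 #123 #144 #116.
#109: 0→2, due 65, tardiness 0
#130: 2→6, due 59, tardiness 0
#102: 6→12, due 67, tardiness 0
#137: 12→24, due 84, tardiness 0
#123: 24→41, due 47, tardiness 0
#144: 41→59, due 48, tardiness 11
#116: 59→78, due 53, tardiness 25
Late orders: 2.

2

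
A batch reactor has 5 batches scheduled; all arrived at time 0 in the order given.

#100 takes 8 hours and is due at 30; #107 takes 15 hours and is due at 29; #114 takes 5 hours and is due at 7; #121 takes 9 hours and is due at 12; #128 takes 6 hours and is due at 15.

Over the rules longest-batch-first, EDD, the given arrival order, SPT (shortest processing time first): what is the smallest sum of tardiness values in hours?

26

LPT (decreasing processing time): #107 #121 #100 #128 #114.
#107: 0→15, due 29, tardiness 0
#121: 15→24, due 12, tardiness 12
#100: 24→32, due 30, tardiness 2
#128: 32→38, due 15, tardiness 23
#114: 38→43, due 7, tardiness 36
Sum = 0+12+2+23+36 = 73.
EDD (increasing due date): #114 #121 #128 #107 #100.
#114: 0→5, due 7, tardiness 0
#121: 5→14, due 12, tardiness 2
#128: 14→20, due 15, tardiness 5
#107: 20→35, due 29, tardiness 6
#100: 35→43, due 30, tardiness 13
Sum = 0+2+5+6+13 = 26.
FIFO (arrival order): #100 #107 #114 #121 #128.
#100: 0→8, due 30, tardiness 0
#107: 8→23, due 29, tardiness 0
#114: 23→28, due 7, tardiness 21
#121: 28→37, due 12, tardiness 25
#128: 37→43, due 15, tardiness 28
Sum = 0+0+21+25+28 = 74.
SPT (increasing processing time): #114 #128 #100 #121 #107.
#114: 0→5, due 7, tardiness 0
#128: 5→11, due 15, tardiness 0
#100: 11→19, due 30, tardiness 0
#121: 19→28, due 12, tardiness 16
#107: 28→43, due 29, tardiness 14
Sum = 0+0+0+16+14 = 30.
LPT 73, EDD 26, FIFO 74, SPT 30 → minimum 26.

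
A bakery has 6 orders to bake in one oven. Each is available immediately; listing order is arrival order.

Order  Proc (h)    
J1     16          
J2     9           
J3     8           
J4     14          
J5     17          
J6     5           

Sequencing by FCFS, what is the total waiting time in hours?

FIFO (arrival order): J1 J2 J3 J4 J5 J6.
J1: waits 0, runs 0→16
J2: waits 16, runs 16→25
J3: waits 25, runs 25→33
J4: waits 33, runs 33→47
J5: waits 47, runs 47→64
J6: waits 64, runs 64→69
Sum = 0+16+25+33+47+64 = 185.

185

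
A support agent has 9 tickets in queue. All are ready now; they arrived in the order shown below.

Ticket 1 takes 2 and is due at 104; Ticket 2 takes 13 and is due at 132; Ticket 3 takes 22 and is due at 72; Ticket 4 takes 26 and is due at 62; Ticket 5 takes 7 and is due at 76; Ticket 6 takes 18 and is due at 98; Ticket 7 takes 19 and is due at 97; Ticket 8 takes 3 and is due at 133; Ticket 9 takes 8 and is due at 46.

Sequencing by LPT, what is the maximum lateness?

60

LPT (decreasing processing time): Ticket 4 Ticket 3 Ticket 7 Ticket 6 Ticket 2 Ticket 9 Ticket 5 Ticket 8 Ticket 1.
Ticket 4: 0→26, due 62, lateness -36
Ticket 3: 26→48, due 72, lateness -24
Ticket 7: 48→67, due 97, lateness -30
Ticket 6: 67→85, due 98, lateness -13
Ticket 2: 85→98, due 132, lateness -34
Ticket 9: 98→106, due 46, lateness 60
Ticket 5: 106→113, due 76, lateness 37
Ticket 8: 113→116, due 133, lateness -17
Ticket 1: 116→118, due 104, lateness 14
Maximum = 60.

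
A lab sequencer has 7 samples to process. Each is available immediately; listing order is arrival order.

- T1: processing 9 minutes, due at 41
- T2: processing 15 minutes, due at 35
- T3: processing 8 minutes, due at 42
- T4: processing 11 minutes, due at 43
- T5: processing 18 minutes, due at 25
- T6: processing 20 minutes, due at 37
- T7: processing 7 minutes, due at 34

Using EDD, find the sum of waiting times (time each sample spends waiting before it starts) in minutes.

EDD (increasing due date): T5 T7 T2 T6 T1 T3 T4.
T5: waits 0, runs 0→18
T7: waits 18, runs 18→25
T2: waits 25, runs 25→40
T6: waits 40, runs 40→60
T1: waits 60, runs 60→69
T3: waits 69, runs 69→77
T4: waits 77, runs 77→88
Sum = 0+18+25+40+60+69+77 = 289.

289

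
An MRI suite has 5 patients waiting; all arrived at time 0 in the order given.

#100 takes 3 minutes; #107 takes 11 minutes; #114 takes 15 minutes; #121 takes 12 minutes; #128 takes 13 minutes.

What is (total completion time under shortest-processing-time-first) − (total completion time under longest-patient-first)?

SPT (increasing processing time): #100 #107 #121 #128 #114.
#100: 0→3
#107: 3→14
#121: 14→26
#128: 26→39
#114: 39→54
Sum = 3+14+26+39+54 = 136.
LPT (decreasing processing time): #114 #128 #121 #107 #100.
#114: 0→15
#128: 15→28
#121: 28→40
#107: 40→51
#100: 51→54
Sum = 15+28+40+51+54 = 188.
Difference = 136 − 188 = -52.

-52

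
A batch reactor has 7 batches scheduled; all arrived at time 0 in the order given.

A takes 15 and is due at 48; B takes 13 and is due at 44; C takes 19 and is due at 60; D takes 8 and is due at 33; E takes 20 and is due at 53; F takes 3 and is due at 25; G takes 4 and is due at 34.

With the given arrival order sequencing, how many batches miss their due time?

FIFO (arrival order): A B C D E F G.
A: 0→15, due 48, tardiness 0
B: 15→28, due 44, tardiness 0
C: 28→47, due 60, tardiness 0
D: 47→55, due 33, tardiness 22
E: 55→75, due 53, tardiness 22
F: 75→78, due 25, tardiness 53
G: 78→82, due 34, tardiness 48
Late batches: 4.

4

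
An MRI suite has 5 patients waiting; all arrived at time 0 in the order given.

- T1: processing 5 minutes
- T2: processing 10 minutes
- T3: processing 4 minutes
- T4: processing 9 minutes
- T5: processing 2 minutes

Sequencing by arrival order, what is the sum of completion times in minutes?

FIFO (arrival order): T1 T2 T3 T4 T5.
T1: 0→5
T2: 5→15
T3: 15→19
T4: 19→28
T5: 28→30
Sum = 5+15+19+28+30 = 97.

97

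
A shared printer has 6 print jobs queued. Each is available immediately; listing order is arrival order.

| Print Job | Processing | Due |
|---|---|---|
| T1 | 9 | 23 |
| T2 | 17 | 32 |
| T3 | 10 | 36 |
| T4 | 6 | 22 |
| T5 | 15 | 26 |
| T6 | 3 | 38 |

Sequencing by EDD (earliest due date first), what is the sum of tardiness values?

62

EDD (increasing due date): T4 T1 T5 T2 T3 T6.
T4: 0→6, due 22, tardiness 0
T1: 6→15, due 23, tardiness 0
T5: 15→30, due 26, tardiness 4
T2: 30→47, due 32, tardiness 15
T3: 47→57, due 36, tardiness 21
T6: 57→60, due 38, tardiness 22
Sum = 0+0+4+15+21+22 = 62.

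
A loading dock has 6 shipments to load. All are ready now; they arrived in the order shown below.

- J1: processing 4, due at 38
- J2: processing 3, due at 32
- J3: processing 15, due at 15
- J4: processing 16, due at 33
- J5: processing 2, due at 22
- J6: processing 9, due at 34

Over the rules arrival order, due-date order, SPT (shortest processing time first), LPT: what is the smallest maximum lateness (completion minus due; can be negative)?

FIFO (arrival order): J1 J2 J3 J4 J5 J6.
J1: 0→4, due 38, lateness -34
J2: 4→7, due 32, lateness -25
J3: 7→22, due 15, lateness 7
J4: 22→38, due 33, lateness 5
J5: 38→40, due 22, lateness 18
J6: 40→49, due 34, lateness 15
Maximum = 18.
EDD (increasing due date): J3 J5 J2 J4 J6 J1.
J3: 0→15, due 15, lateness 0
J5: 15→17, due 22, lateness -5
J2: 17→20, due 32, lateness -12
J4: 20→36, due 33, lateness 3
J6: 36→45, due 34, lateness 11
J1: 45→49, due 38, lateness 11
Maximum = 11.
SPT (increasing processing time): J5 J2 J1 J6 J3 J4.
J5: 0→2, due 22, lateness -20
J2: 2→5, due 32, lateness -27
J1: 5→9, due 38, lateness -29
J6: 9→18, due 34, lateness -16
J3: 18→33, due 15, lateness 18
J4: 33→49, due 33, lateness 16
Maximum = 18.
LPT (decreasing processing time): J4 J3 J6 J1 J2 J5.
J4: 0→16, due 33, lateness -17
J3: 16→31, due 15, lateness 16
J6: 31→40, due 34, lateness 6
J1: 40→44, due 38, lateness 6
J2: 44→47, due 32, lateness 15
J5: 47→49, due 22, lateness 27
Maximum = 27.
FIFO 18, EDD 11, SPT 18, LPT 27 → minimum 11.

11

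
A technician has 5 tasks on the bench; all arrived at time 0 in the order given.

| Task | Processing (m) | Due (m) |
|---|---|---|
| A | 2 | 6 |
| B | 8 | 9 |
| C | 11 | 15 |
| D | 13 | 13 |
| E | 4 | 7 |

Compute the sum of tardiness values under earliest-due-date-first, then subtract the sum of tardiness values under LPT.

-51

EDD (increasing due date): A E B D C.
A: 0→2, due 6, tardiness 0
E: 2→6, due 7, tardiness 0
B: 6→14, due 9, tardiness 5
D: 14→27, due 13, tardiness 14
C: 27→38, due 15, tardiness 23
Sum = 0+0+5+14+23 = 42.
LPT (decreasing processing time): D C B E A.
D: 0→13, due 13, tardiness 0
C: 13→24, due 15, tardiness 9
B: 24→32, due 9, tardiness 23
E: 32→36, due 7, tardiness 29
A: 36→38, due 6, tardiness 32
Sum = 0+9+23+29+32 = 93.
Difference = 42 − 93 = -51.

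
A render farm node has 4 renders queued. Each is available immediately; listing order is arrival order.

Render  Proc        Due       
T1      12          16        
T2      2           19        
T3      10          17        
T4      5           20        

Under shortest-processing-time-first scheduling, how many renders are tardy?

SPT (increasing processing time): T2 T4 T3 T1.
T2: 0→2, due 19, tardiness 0
T4: 2→7, due 20, tardiness 0
T3: 7→17, due 17, tardiness 0
T1: 17→29, due 16, tardiness 13
Late renders: 1.

1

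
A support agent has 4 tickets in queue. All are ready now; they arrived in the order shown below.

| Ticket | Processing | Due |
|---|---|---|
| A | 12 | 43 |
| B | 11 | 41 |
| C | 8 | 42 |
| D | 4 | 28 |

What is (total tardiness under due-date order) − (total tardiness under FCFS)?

-7

EDD (increasing due date): D B C A.
D: 0→4, due 28, tardiness 0
B: 4→15, due 41, tardiness 0
C: 15→23, due 42, tardiness 0
A: 23→35, due 43, tardiness 0
Sum = 0+0+0+0 = 0.
FIFO (arrival order): A B C D.
A: 0→12, due 43, tardiness 0
B: 12→23, due 41, tardiness 0
C: 23→31, due 42, tardiness 0
D: 31→35, due 28, tardiness 7
Sum = 0+0+0+7 = 7.
Difference = 0 − 7 = -7.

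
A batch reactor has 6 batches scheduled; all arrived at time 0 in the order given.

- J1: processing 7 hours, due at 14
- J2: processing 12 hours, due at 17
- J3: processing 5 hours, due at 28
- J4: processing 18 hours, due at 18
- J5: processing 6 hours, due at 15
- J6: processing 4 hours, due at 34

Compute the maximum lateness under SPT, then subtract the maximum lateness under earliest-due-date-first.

SPT (increasing processing time): J6 J3 J5 J1 J2 J4.
J6: 0→4, due 34, lateness -30
J3: 4→9, due 28, lateness -19
J5: 9→15, due 15, lateness 0
J1: 15→22, due 14, lateness 8
J2: 22→34, due 17, lateness 17
J4: 34→52, due 18, lateness 34
Maximum = 34.
EDD (increasing due date): J1 J5 J2 J4 J3 J6.
J1: 0→7, due 14, lateness -7
J5: 7→13, due 15, lateness -2
J2: 13→25, due 17, lateness 8
J4: 25→43, due 18, lateness 25
J3: 43→48, due 28, lateness 20
J6: 48→52, due 34, lateness 18
Maximum = 25.
Difference = 34 − 25 = 9.

9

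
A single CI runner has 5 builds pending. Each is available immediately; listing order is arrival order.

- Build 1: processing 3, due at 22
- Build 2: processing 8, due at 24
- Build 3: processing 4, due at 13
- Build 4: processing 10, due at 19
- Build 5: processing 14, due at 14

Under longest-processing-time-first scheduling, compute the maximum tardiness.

LPT (decreasing processing time): Build 5 Build 4 Build 2 Build 3 Build 1.
Build 5: 0→14, due 14, tardiness 0
Build 4: 14→24, due 19, tardiness 5
Build 2: 24→32, due 24, tardiness 8
Build 3: 32→36, due 13, tardiness 23
Build 1: 36→39, due 22, tardiness 17
Maximum = 23.

23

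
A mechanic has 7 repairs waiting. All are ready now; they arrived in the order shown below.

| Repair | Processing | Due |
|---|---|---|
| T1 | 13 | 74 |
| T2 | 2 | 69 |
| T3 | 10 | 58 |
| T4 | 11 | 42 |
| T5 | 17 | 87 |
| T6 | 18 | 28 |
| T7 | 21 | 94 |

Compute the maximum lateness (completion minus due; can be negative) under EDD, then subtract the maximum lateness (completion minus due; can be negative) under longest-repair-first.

EDD (increasing due date): T6 T4 T3 T2 T1 T5 T7.
T6: 0→18, due 28, lateness -10
T4: 18→29, due 42, lateness -13
T3: 29→39, due 58, lateness -19
T2: 39→41, due 69, lateness -28
T1: 41→54, due 74, lateness -20
T5: 54→71, due 87, lateness -16
T7: 71→92, due 94, lateness -2
Maximum = -2.
LPT (decreasing processing time): T7 T6 T5 T1 T4 T3 T2.
T7: 0→21, due 94, lateness -73
T6: 21→39, due 28, lateness 11
T5: 39→56, due 87, lateness -31
T1: 56→69, due 74, lateness -5
T4: 69→80, due 42, lateness 38
T3: 80→90, due 58, lateness 32
T2: 90→92, due 69, lateness 23
Maximum = 38.
Difference = -2 − 38 = -40.

-40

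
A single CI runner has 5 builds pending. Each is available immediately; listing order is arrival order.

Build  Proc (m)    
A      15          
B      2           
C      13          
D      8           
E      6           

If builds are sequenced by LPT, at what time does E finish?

42

LPT (decreasing processing time): A C D E B.
A: 0→15
C: 15→28
D: 28→36
E: 36→42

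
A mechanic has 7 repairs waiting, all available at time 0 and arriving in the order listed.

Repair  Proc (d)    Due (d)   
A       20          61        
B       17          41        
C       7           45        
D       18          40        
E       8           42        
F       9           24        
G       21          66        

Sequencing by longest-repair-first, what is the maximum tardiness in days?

61

LPT (decreasing processing time): G A D B F E C.
G: 0→21, due 66, tardiness 0
A: 21→41, due 61, tardiness 0
D: 41→59, due 40, tardiness 19
B: 59→76, due 41, tardiness 35
F: 76→85, due 24, tardiness 61
E: 85→93, due 42, tardiness 51
C: 93→100, due 45, tardiness 55
Maximum = 61.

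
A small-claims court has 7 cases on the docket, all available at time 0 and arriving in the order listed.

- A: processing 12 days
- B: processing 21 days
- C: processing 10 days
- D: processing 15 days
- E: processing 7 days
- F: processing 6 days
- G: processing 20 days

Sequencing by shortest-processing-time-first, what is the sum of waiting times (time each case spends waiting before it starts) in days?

SPT (increasing processing time): F E C A D G B.
F: waits 0, runs 0→6
E: waits 6, runs 6→13
C: waits 13, runs 13→23
A: waits 23, runs 23→35
D: waits 35, runs 35→50
G: waits 50, runs 50→70
B: waits 70, runs 70→91
Sum = 0+6+13+23+35+50+70 = 197.

197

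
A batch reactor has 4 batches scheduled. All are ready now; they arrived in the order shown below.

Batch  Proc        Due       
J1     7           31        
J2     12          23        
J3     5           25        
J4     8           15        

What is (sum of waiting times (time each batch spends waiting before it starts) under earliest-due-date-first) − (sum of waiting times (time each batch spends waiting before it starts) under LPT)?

EDD (increasing due date): J4 J2 J3 J1.
J4: waits 0, runs 0→8
J2: waits 8, runs 8→20
J3: waits 20, runs 20→25
J1: waits 25, runs 25→32
Sum = 0+8+20+25 = 53.
LPT (decreasing processing time): J2 J4 J1 J3.
J2: waits 0, runs 0→12
J4: waits 12, runs 12→20
J1: waits 20, runs 20→27
J3: waits 27, runs 27→32
Sum = 0+12+20+27 = 59.
Difference = 53 − 59 = -6.

-6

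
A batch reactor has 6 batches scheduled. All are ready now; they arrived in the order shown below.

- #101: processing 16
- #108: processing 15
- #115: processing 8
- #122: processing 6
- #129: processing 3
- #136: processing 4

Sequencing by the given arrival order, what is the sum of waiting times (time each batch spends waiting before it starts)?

FIFO (arrival order): #101 #108 #115 #122 #129 #136.
#101: waits 0, runs 0→16
#108: waits 16, runs 16→31
#115: waits 31, runs 31→39
#122: waits 39, runs 39→45
#129: waits 45, runs 45→48
#136: waits 48, runs 48→52
Sum = 0+16+31+39+45+48 = 179.

179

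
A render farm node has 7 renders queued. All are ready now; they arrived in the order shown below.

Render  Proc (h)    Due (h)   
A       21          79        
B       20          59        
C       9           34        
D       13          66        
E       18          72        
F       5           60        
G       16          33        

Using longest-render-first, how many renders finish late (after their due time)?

LPT (decreasing processing time): A B E G D C F.
A: 0→21, due 79, tardiness 0
B: 21→41, due 59, tardiness 0
E: 41→59, due 72, tardiness 0
G: 59→75, due 33, tardiness 42
D: 75→88, due 66, tardiness 22
C: 88→97, due 34, tardiness 63
F: 97→102, due 60, tardiness 42
Late renders: 4.

4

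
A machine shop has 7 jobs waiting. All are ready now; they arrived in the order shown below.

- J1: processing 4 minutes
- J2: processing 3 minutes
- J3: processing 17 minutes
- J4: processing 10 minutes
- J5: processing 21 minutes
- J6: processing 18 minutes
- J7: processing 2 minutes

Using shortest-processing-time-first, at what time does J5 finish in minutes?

SPT (increasing processing time): J7 J2 J1 J4 J3 J6 J5.
J7: 0→2
J2: 2→5
J1: 5→9
J4: 9→19
J3: 19→36
J6: 36→54
J5: 54→75

75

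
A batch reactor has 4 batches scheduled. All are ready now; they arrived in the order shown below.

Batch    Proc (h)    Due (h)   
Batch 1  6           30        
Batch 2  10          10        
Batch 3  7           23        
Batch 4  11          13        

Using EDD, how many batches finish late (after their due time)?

3

EDD (increasing due date): Batch 2 Batch 4 Batch 3 Batch 1.
Batch 2: 0→10, due 10, tardiness 0
Batch 4: 10→21, due 13, tardiness 8
Batch 3: 21→28, due 23, tardiness 5
Batch 1: 28→34, due 30, tardiness 4
Late batches: 3.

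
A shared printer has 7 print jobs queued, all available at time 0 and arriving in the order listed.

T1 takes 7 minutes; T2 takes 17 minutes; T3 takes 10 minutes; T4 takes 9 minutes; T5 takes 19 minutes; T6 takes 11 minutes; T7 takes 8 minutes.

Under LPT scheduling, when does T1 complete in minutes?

LPT (decreasing processing time): T5 T2 T6 T3 T4 T7 T1.
T5: 0→19
T2: 19→36
T6: 36→47
T3: 47→57
T4: 57→66
T7: 66→74
T1: 74→81

81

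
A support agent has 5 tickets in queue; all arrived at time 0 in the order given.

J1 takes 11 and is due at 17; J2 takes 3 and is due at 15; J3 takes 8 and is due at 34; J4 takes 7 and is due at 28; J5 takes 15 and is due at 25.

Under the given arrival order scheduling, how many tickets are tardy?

2

FIFO (arrival order): J1 J2 J3 J4 J5.
J1: 0→11, due 17, tardiness 0
J2: 11→14, due 15, tardiness 0
J3: 14→22, due 34, tardiness 0
J4: 22→29, due 28, tardiness 1
J5: 29→44, due 25, tardiness 19
Late tickets: 2.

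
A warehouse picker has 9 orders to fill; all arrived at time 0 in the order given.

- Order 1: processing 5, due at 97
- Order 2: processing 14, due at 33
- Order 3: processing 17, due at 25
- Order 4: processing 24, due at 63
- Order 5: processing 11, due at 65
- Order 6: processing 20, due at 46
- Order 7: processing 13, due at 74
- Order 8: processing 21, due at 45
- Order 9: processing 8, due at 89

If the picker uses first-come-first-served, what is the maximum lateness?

FIFO (arrival order): Order 1 Order 2 Order 3 Order 4 Order 5 Order 6 Order 7 Order 8 Order 9.
Order 1: 0→5, due 97, lateness -92
Order 2: 5→19, due 33, lateness -14
Order 3: 19→36, due 25, lateness 11
Order 4: 36→60, due 63, lateness -3
Order 5: 60→71, due 65, lateness 6
Order 6: 71→91, due 46, lateness 45
Order 7: 91→104, due 74, lateness 30
Order 8: 104→125, due 45, lateness 80
Order 9: 125→133, due 89, lateness 44
Maximum = 80.

80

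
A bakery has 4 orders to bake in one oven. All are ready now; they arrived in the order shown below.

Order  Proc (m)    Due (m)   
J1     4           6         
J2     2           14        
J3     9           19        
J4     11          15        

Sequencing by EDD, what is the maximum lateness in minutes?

EDD (increasing due date): J1 J2 J4 J3.
J1: 0→4, due 6, lateness -2
J2: 4→6, due 14, lateness -8
J4: 6→17, due 15, lateness 2
J3: 17→26, due 19, lateness 7
Maximum = 7.

7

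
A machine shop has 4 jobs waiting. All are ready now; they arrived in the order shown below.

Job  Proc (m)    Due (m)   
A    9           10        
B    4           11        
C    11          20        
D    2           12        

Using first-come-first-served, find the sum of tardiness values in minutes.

FIFO (arrival order): A B C D.
A: 0→9, due 10, tardiness 0
B: 9→13, due 11, tardiness 2
C: 13→24, due 20, tardiness 4
D: 24→26, due 12, tardiness 14
Sum = 0+2+4+14 = 20.

20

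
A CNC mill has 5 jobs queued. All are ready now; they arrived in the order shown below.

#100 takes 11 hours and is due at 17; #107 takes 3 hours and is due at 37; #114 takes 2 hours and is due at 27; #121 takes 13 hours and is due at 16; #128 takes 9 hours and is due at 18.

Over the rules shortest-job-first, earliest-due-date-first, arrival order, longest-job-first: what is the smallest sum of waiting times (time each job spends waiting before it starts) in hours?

SPT (increasing processing time): #114 #107 #128 #100 #121.
#114: waits 0, runs 0→2
#107: waits 2, runs 2→5
#128: waits 5, runs 5→14
#100: waits 14, runs 14→25
#121: waits 25, runs 25→38
Sum = 0+2+5+14+25 = 46.
EDD (increasing due date): #121 #100 #128 #114 #107.
#121: waits 0, runs 0→13
#100: waits 13, runs 13→24
#128: waits 24, runs 24→33
#114: waits 33, runs 33→35
#107: waits 35, runs 35→38
Sum = 0+13+24+33+35 = 105.
FIFO (arrival order): #100 #107 #114 #121 #128.
#100: waits 0, runs 0→11
#107: waits 11, runs 11→14
#114: waits 14, runs 14→16
#121: waits 16, runs 16→29
#128: waits 29, runs 29→38
Sum = 0+11+14+16+29 = 70.
LPT (decreasing processing time): #121 #100 #128 #107 #114.
#121: waits 0, runs 0→13
#100: waits 13, runs 13→24
#128: waits 24, runs 24→33
#107: waits 33, runs 33→36
#114: waits 36, runs 36→38
Sum = 0+13+24+33+36 = 106.
SPT 46, EDD 105, FIFO 70, LPT 106 → minimum 46.

46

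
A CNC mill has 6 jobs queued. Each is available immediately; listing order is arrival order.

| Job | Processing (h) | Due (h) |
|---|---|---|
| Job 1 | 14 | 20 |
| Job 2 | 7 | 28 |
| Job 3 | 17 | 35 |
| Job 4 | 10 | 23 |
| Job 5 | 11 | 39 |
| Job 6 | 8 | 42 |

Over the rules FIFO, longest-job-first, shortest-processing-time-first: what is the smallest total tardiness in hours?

64

FIFO (arrival order): Job 1 Job 2 Job 3 Job 4 Job 5 Job 6.
Job 1: 0→14, due 20, tardiness 0
Job 2: 14→21, due 28, tardiness 0
Job 3: 21→38, due 35, tardiness 3
Job 4: 38→48, due 23, tardiness 25
Job 5: 48→59, due 39, tardiness 20
Job 6: 59→67, due 42, tardiness 25
Sum = 0+0+3+25+20+25 = 73.
LPT (decreasing processing time): Job 3 Job 1 Job 5 Job 4 Job 6 Job 2.
Job 3: 0→17, due 35, tardiness 0
Job 1: 17→31, due 20, tardiness 11
Job 5: 31→42, due 39, tardiness 3
Job 4: 42→52, due 23, tardiness 29
Job 6: 52→60, due 42, tardiness 18
Job 2: 60→67, due 28, tardiness 39
Sum = 0+11+3+29+18+39 = 100.
SPT (increasing processing time): Job 2 Job 6 Job 4 Job 5 Job 1 Job 3.
Job 2: 0→7, due 28, tardiness 0
Job 6: 7→15, due 42, tardiness 0
Job 4: 15→25, due 23, tardiness 2
Job 5: 25→36, due 39, tardiness 0
Job 1: 36→50, due 20, tardiness 30
Job 3: 50→67, due 35, tardiness 32
Sum = 0+0+2+0+30+32 = 64.
FIFO 73, LPT 100, SPT 64 → minimum 64.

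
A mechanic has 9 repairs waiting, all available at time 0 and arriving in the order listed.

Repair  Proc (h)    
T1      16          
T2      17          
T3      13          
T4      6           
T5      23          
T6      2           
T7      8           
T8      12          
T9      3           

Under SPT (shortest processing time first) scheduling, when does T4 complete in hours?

11

SPT (increasing processing time): T6 T9 T4 T7 T8 T3 T1 T2 T5.
T6: 0→2
T9: 2→5
T4: 5→11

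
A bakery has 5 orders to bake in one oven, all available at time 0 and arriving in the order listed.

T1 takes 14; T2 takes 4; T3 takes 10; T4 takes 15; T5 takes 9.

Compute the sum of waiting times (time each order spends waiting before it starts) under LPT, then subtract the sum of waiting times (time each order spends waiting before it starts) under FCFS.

28

LPT (decreasing processing time): T4 T1 T3 T5 T2.
T4: waits 0, runs 0→15
T1: waits 15, runs 15→29
T3: waits 29, runs 29→39
T5: waits 39, runs 39→48
T2: waits 48, runs 48→52
Sum = 0+15+29+39+48 = 131.
FIFO (arrival order): T1 T2 T3 T4 T5.
T1: waits 0, runs 0→14
T2: waits 14, runs 14→18
T3: waits 18, runs 18→28
T4: waits 28, runs 28→43
T5: waits 43, runs 43→52
Sum = 0+14+18+28+43 = 103.
Difference = 131 − 103 = 28.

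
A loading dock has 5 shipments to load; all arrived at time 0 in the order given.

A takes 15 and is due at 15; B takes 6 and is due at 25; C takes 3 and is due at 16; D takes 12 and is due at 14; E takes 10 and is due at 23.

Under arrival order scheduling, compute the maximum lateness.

23

FIFO (arrival order): A B C D E.
A: 0→15, due 15, lateness 0
B: 15→21, due 25, lateness -4
C: 21→24, due 16, lateness 8
D: 24→36, due 14, lateness 22
E: 36→46, due 23, lateness 23
Maximum = 23.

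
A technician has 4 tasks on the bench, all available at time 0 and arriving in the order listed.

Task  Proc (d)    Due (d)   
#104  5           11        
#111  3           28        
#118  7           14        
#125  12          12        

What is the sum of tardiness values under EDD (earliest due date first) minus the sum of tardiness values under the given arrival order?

EDD (increasing due date): #104 #125 #118 #111.
#104: 0→5, due 11, tardiness 0
#125: 5→17, due 12, tardiness 5
#118: 17→24, due 14, tardiness 10
#111: 24→27, due 28, tardiness 0
Sum = 0+5+10+0 = 15.
FIFO (arrival order): #104 #111 #118 #125.
#104: 0→5, due 11, tardiness 0
#111: 5→8, due 28, tardiness 0
#118: 8→15, due 14, tardiness 1
#125: 15→27, due 12, tardiness 15
Sum = 0+0+1+15 = 16.
Difference = 15 − 16 = -1.

-1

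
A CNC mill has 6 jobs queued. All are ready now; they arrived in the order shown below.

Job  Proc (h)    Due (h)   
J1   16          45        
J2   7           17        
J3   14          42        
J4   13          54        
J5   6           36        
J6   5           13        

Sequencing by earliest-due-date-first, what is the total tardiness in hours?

10

EDD (increasing due date): J6 J2 J5 J3 J1 J4.
J6: 0→5, due 13, tardiness 0
J2: 5→12, due 17, tardiness 0
J5: 12→18, due 36, tardiness 0
J3: 18→32, due 42, tardiness 0
J1: 32→48, due 45, tardiness 3
J4: 48→61, due 54, tardiness 7
Sum = 0+0+0+0+3+7 = 10.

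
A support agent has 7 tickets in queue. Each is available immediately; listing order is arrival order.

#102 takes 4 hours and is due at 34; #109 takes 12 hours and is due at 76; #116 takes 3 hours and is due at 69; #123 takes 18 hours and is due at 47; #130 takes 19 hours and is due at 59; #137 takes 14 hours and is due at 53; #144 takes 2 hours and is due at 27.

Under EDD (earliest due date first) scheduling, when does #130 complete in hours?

57

EDD (increasing due date): #144 #102 #123 #137 #130 #116 #109.
#144: 0→2
#102: 2→6
#123: 6→24
#137: 24→38
#130: 38→57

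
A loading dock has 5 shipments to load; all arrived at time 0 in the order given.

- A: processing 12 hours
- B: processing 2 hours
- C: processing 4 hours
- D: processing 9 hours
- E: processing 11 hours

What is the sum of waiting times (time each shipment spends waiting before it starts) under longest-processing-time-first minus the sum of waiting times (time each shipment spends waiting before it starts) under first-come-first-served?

LPT (decreasing processing time): A E D C B.
A: waits 0, runs 0→12
E: waits 12, runs 12→23
D: waits 23, runs 23→32
C: waits 32, runs 32→36
B: waits 36, runs 36→38
Sum = 0+12+23+32+36 = 103.
FIFO (arrival order): A B C D E.
A: waits 0, runs 0→12
B: waits 12, runs 12→14
C: waits 14, runs 14→18
D: waits 18, runs 18→27
E: waits 27, runs 27→38
Sum = 0+12+14+18+27 = 71.
Difference = 103 − 71 = 32.

32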